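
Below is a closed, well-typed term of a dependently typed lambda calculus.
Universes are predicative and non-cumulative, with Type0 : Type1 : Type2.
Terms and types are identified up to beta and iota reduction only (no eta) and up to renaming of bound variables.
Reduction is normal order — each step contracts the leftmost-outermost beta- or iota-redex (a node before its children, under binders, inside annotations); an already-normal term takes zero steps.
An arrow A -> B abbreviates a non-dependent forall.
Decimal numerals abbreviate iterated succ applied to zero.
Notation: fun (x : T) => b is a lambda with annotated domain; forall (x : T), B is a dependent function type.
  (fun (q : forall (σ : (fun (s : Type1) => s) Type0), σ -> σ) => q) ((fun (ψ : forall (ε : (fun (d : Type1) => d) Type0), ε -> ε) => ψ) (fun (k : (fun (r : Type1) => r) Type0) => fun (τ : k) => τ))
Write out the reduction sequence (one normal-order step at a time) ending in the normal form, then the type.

normal-order reduction sequence:
  (fun (q : forall (σ : (fun (s : Type1) => s) Type0), σ -> σ) => q) ((fun (ψ : forall (ε : (fun (d : Type1) => d) Type0), ε -> ε) => ψ) (fun (k : (fun (r : Type1) => r) Type0) => fun (τ : k) => τ))
  ~> (fun (q : forall (σ : (fun (s : Type1) => s) Type0), σ -> σ) => q) (fun (ψ : (fun (ε : Type1) => ε) Type0) => fun (d : ψ) => d)
  ~> fun (q : (fun (σ : Type1) => σ) Type0) => fun (s : q) => s
  ~> fun (q : Type0) => fun (σ : q) => σ
the term's type:
  forall (q : Type0), q -> q


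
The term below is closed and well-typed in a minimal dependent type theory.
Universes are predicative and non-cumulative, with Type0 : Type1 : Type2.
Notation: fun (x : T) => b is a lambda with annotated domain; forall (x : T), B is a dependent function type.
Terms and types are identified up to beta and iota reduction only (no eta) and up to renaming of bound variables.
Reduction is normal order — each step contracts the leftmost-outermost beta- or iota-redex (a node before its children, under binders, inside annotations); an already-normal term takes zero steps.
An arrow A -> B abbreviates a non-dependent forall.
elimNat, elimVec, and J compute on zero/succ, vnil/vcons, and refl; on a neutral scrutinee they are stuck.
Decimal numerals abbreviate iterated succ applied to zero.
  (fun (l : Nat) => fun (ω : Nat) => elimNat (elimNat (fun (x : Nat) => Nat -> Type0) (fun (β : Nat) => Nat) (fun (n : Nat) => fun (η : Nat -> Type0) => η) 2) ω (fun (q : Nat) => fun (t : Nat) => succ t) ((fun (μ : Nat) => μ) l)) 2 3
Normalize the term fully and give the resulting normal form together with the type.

reduced normal form:
  5
the term's type:
  Nat
observation: normalization takes exactly 17 steps under the normal-order strategy.


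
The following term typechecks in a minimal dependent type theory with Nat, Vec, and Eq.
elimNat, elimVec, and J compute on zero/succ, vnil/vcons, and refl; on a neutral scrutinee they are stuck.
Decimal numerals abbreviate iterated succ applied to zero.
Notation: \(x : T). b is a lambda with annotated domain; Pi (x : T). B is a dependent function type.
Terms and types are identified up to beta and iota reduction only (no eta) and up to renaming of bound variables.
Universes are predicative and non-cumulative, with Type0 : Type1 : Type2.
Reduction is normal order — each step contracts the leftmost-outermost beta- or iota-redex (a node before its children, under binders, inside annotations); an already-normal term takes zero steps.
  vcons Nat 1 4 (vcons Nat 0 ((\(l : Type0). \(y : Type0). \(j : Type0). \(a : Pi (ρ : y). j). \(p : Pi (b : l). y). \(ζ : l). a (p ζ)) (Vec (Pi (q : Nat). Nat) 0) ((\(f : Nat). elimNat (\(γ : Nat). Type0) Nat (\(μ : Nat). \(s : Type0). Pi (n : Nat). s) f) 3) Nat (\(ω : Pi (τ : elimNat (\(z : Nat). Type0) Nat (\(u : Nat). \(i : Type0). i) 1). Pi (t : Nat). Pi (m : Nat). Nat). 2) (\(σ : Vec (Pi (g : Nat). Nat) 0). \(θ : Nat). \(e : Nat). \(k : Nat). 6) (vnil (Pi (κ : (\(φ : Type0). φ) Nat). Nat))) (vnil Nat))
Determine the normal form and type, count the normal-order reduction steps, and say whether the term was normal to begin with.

reduced normal form:
  vcons Nat 1 4 (vcons Nat 0 2 (vnil Nat))
the term's type:
  Vec Nat 2
reduction steps (normal order): 7
started in normal form: no
first redex: a beta-redex


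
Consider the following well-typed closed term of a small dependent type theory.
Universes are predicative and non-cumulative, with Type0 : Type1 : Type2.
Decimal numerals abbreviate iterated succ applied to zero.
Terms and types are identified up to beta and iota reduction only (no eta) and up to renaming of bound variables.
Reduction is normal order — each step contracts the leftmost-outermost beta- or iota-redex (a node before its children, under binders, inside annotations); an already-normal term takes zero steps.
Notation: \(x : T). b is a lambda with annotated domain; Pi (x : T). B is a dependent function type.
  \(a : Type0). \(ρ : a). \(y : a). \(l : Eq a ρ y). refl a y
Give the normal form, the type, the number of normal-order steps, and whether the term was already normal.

normal form:
  \(a : Type0). \(ρ : a). \(y : a). \(l : Eq a ρ y). refl a y
the term's type:
  Pi (a : Type0). Pi (ρ : a). Pi (y : a). Pi (l : Eq a ρ y). Eq a y y
reduction steps (normal order): 0
already normal: yes


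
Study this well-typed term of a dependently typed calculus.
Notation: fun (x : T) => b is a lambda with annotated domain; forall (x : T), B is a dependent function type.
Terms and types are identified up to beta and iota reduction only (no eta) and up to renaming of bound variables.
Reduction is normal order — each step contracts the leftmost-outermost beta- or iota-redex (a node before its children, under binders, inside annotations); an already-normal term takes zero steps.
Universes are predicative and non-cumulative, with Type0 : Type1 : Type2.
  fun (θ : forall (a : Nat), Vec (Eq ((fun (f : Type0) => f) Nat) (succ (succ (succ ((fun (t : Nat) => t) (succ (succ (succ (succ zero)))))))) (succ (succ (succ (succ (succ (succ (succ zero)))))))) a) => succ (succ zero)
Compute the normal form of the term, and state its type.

normal form:
  fun (θ : forall (a : Nat), Vec (Eq Nat (succ (succ (succ (succ (succ (succ (succ zero))))))) (succ (succ (succ (succ (succ (succ (succ zero)))))))) a) => succ (succ zero)
the term's type:
  forall (θ : forall (a : Nat), Vec (Eq Nat (succ (succ (succ (succ (succ (succ (succ zero))))))) (succ (succ (succ (succ (succ (succ (succ zero)))))))) a), Nat
observation: the first redex contracted is a beta-redex; the normal form is reached in 2 normal-order steps.


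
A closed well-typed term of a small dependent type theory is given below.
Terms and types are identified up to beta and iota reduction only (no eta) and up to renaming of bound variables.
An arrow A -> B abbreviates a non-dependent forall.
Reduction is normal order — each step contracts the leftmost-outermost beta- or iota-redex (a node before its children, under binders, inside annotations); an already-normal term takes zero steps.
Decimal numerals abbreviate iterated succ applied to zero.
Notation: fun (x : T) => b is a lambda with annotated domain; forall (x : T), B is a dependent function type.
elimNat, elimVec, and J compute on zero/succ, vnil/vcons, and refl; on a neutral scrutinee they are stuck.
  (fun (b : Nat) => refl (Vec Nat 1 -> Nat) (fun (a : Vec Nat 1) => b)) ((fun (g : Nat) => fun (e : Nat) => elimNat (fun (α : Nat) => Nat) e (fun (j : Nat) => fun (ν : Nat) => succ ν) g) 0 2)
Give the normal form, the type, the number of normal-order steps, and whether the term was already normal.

reduced normal form:
  refl (Vec Nat 1 -> Nat) (fun (b : Vec Nat 1) => 2)
inferred type:
  Eq (Vec Nat 1 -> Nat) (fun (b : Vec Nat 1) => 2) (fun (a : Vec Nat 1) => 2)
reduction steps (normal order): 4
term was already normal: no
first redex: a beta-redex


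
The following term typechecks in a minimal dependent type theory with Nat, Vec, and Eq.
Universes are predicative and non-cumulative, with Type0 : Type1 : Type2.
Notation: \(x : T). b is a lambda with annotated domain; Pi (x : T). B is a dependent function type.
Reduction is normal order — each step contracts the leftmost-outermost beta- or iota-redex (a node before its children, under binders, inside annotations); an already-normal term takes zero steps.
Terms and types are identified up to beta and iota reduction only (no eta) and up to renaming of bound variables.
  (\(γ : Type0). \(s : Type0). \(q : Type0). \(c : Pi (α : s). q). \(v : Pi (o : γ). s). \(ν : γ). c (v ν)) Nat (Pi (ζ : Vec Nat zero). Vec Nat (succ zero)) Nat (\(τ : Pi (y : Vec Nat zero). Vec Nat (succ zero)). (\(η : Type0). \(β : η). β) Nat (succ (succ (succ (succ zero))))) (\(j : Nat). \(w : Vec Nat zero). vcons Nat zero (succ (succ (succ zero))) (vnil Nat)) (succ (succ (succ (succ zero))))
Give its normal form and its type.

resulting normal form:
  succ (succ (succ (succ zero)))
inferred type:
  Nat
observation: the term reaches its normal form after 9 normal-order steps.


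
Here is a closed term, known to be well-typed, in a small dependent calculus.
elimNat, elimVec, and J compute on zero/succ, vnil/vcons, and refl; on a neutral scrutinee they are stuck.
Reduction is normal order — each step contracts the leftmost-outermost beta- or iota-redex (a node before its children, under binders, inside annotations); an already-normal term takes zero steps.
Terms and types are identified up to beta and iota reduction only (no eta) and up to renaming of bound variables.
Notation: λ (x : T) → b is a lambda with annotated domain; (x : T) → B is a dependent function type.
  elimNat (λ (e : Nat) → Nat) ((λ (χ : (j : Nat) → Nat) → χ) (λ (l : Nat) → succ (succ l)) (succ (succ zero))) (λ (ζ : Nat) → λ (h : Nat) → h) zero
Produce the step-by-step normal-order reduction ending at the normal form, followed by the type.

reduction (normal order):
  elimNat (λ (e : Nat) → Nat) ((λ (χ : (j : Nat) → Nat) → χ) (λ (l : Nat) → succ (succ l)) (succ (succ zero))) (λ (ζ : Nat) → λ (h : Nat) → h) zero
  ~> (λ (e : (χ : Nat) → Nat) → e) (λ (j : Nat) → succ (succ j)) (succ (succ zero))
  ~> (λ (e : Nat) → succ (succ e)) (succ (succ zero))
  ~> succ (succ (succ (succ zero)))
inferred type:
  Nat


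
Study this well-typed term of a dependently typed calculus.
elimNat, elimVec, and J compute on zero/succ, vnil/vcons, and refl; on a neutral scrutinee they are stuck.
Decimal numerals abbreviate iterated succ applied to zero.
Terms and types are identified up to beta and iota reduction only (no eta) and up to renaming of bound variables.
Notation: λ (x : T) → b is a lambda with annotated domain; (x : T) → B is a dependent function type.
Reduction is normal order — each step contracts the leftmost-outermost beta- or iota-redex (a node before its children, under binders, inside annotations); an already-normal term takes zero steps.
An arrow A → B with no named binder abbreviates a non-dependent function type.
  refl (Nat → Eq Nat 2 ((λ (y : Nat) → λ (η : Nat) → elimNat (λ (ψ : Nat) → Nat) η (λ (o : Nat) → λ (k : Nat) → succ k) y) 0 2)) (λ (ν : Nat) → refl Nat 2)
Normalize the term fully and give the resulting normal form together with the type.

resulting normal form:
  refl (Nat → Eq Nat 2 2) (λ (y : Nat) → refl Nat 2)
the term's type:
  Eq (Nat → Eq Nat 2 2) (λ (y : Nat) → refl Nat 2) (λ (η : Nat) → refl Nat 2)


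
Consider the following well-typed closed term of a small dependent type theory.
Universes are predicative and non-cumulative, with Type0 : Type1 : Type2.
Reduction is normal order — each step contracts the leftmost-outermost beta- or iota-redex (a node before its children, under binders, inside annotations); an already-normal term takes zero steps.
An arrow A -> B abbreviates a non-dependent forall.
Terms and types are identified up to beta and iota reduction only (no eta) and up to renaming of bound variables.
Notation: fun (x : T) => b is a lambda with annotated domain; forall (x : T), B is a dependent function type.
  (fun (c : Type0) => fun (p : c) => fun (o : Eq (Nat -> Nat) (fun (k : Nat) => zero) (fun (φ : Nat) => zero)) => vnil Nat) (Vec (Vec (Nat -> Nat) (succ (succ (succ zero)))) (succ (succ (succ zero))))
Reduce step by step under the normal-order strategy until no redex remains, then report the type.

normal-order reduction:
  (fun (c : Type0) => fun (p : c) => fun (o : Eq (Nat -> Nat) (fun (k : Nat) => zero) (fun (φ : Nat) => zero)) => vnil Nat) (Vec (Vec (Nat -> Nat) (succ (succ (succ zero)))) (succ (succ (succ zero))))
  ~> fun (c : Vec (Vec (Nat -> Nat) (succ (succ (succ zero)))) (succ (succ (succ zero)))) => fun (p : Eq (Nat -> Nat) (fun (o : Nat) => zero) (fun (k : Nat) => zero)) => vnil Nat
type:
  Vec (Vec (Nat -> Nat) (succ (succ (succ zero)))) (succ (succ (succ zero))) -> Eq (Nat -> Nat) (fun (c : Nat) => zero) (fun (p : Nat) => zero) -> Vec Nat zero


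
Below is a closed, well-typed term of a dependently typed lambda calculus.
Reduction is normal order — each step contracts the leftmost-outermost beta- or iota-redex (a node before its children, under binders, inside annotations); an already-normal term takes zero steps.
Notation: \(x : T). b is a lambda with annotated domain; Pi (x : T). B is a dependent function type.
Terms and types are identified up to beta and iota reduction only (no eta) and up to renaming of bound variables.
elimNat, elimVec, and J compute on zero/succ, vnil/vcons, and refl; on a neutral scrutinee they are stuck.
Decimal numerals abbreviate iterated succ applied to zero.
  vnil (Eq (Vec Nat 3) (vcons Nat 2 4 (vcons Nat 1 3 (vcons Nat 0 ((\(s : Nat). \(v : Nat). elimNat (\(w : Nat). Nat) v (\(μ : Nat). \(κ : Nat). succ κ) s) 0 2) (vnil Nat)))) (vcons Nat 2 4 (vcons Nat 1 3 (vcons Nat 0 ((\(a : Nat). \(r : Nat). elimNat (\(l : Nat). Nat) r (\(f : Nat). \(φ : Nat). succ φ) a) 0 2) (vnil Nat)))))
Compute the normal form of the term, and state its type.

resulting normal form:
  vnil (Eq (Vec Nat 3) (vcons Nat 2 4 (vcons Nat 1 3 (vcons Nat 0 2 (vnil Nat)))) (vcons Nat 2 4 (vcons Nat 1 3 (vcons Nat 0 2 (vnil Nat)))))
inferred type:
  Vec (Eq (Vec Nat 3) (vcons Nat 2 4 (vcons Nat 1 3 (vcons Nat 0 2 (vnil Nat)))) (vcons Nat 2 4 (vcons Nat 1 3 (vcons Nat 0 2 (vnil Nat))))) 0
observation: 6 normal-order steps separate the term from its normal form.


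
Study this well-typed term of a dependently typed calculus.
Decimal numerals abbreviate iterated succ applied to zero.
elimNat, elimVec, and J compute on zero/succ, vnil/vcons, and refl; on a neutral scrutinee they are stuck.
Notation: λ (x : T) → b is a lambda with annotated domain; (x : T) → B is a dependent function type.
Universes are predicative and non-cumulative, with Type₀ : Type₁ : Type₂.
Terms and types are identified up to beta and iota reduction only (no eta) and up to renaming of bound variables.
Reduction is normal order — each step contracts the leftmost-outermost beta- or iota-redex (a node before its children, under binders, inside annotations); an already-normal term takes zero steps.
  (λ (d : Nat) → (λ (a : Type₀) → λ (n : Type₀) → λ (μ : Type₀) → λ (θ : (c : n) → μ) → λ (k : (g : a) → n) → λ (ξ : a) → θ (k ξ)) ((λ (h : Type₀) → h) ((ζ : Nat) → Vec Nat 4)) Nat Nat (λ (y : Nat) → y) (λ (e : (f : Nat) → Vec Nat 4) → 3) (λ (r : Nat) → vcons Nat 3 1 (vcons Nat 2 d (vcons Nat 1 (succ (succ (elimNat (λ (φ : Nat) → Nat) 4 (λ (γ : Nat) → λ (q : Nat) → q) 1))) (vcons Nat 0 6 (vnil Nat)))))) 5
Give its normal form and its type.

reduced normal form:
  3
the term's type:
  Nat
observation: the leftmost-outermost redex is a beta-redex, and normalization takes 9 steps.


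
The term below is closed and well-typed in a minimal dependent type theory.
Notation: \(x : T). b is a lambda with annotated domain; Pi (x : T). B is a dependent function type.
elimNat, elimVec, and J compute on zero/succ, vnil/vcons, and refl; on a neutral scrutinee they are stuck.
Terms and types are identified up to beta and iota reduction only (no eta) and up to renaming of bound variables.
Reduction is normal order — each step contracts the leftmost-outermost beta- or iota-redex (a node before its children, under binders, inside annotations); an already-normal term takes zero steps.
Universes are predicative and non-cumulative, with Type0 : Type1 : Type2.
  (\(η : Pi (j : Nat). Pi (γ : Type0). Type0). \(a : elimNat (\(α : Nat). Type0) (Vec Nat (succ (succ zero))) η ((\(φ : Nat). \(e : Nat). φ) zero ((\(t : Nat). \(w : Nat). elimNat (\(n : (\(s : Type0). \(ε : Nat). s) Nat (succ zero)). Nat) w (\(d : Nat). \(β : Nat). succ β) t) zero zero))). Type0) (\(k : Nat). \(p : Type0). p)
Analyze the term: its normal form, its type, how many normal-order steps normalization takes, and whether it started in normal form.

resulting normal form:
  \(η : Vec Nat (succ (succ zero))). Type0
type:
  Pi (η : Vec Nat (succ (succ zero))). Type1
normal-order step count: 4
term was already normal: no
first contracted redex: a beta-redex


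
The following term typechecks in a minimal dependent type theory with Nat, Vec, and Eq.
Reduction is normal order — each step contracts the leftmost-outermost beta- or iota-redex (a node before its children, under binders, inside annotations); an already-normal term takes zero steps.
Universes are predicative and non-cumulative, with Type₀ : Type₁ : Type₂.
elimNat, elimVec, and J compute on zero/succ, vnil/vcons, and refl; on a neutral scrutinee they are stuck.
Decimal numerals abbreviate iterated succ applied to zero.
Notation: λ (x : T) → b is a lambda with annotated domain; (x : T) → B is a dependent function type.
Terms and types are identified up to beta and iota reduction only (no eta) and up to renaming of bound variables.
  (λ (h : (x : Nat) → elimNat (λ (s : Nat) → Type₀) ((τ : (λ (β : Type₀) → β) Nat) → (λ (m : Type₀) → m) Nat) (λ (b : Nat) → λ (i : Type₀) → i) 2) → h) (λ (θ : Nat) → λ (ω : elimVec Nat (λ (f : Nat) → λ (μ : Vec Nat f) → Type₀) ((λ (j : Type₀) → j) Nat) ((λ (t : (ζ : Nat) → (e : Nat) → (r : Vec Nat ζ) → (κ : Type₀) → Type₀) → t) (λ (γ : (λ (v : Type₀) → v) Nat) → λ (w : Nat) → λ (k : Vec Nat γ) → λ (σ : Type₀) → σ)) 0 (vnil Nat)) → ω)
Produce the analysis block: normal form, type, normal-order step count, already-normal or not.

reduced normal form:
  λ (h : Nat) → λ (x : Nat) → x
the term's type:
  (h : Nat) → (x : Nat) → Nat
normal-order step count: 3
already normal: no
first contracted redex: a beta-redex


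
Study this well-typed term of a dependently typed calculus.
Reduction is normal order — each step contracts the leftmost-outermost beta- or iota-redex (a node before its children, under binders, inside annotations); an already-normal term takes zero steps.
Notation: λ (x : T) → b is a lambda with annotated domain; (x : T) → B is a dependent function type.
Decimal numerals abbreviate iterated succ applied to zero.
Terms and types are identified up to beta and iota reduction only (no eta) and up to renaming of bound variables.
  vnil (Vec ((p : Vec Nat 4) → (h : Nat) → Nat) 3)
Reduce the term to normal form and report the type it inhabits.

reduced normal form:
  vnil (Vec ((p : Vec Nat 4) → (h : Nat) → Nat) 3)
inferred type:
  Vec (Vec ((p : Vec Nat 4) → (h : Nat) → Nat) 3) 0


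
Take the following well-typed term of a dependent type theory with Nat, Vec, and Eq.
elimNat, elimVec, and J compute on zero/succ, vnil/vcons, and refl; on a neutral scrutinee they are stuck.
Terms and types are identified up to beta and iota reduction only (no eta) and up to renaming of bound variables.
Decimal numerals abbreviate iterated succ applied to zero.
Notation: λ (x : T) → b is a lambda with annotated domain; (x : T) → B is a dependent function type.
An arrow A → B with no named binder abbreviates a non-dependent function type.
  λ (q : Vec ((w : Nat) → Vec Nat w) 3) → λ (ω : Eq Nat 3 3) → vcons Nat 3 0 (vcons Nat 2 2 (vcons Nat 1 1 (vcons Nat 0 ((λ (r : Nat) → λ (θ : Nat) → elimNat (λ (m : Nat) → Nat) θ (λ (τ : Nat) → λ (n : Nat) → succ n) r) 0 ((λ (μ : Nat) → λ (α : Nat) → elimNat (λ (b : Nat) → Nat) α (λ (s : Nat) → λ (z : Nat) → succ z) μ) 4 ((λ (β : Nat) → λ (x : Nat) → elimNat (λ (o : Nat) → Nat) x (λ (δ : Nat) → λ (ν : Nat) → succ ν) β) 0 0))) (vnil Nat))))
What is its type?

inferred type:
  Vec ((q : Nat) → Vec Nat q) 3 → Eq Nat 3 3 → Vec Nat 4


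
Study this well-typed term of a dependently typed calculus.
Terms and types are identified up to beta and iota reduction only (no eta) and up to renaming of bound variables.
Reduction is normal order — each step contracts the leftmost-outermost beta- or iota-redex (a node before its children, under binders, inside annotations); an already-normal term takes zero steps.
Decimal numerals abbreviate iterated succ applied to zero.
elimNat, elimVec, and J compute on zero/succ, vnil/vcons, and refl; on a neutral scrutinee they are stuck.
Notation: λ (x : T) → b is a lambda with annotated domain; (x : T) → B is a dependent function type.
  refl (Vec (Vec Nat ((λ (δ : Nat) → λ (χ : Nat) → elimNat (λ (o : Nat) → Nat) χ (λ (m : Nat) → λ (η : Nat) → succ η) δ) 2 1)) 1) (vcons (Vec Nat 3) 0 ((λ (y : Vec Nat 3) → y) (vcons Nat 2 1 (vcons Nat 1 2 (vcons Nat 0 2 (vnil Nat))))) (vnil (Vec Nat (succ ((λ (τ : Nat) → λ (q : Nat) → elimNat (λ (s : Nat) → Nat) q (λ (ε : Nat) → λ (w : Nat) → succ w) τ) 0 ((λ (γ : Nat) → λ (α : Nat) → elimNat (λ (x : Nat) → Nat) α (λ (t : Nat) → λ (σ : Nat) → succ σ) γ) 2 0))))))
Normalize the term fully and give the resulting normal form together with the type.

normal form:
  refl (Vec (Vec Nat 3) 1) (vcons (Vec Nat 3) 0 (vcons Nat 2 1 (vcons Nat 1 2 (vcons Nat 0 2 (vnil Nat)))) (vnil (Vec Nat 3)))
the term's type:
  Eq (Vec (Vec Nat 3) 1) (vcons (Vec Nat 3) 0 (vcons Nat 2 1 (vcons Nat 1 2 (vcons Nat 0 2 (vnil Nat)))) (vnil (Vec Nat 3))) (vcons (Vec Nat 3) 0 (vcons Nat 2 1 (vcons Nat 1 2 (vcons Nat 0 2 (vnil Nat)))) (vnil (Vec Nat 3)))
observation: contracting a beta-redex first, the term normalizes in 22 steps.


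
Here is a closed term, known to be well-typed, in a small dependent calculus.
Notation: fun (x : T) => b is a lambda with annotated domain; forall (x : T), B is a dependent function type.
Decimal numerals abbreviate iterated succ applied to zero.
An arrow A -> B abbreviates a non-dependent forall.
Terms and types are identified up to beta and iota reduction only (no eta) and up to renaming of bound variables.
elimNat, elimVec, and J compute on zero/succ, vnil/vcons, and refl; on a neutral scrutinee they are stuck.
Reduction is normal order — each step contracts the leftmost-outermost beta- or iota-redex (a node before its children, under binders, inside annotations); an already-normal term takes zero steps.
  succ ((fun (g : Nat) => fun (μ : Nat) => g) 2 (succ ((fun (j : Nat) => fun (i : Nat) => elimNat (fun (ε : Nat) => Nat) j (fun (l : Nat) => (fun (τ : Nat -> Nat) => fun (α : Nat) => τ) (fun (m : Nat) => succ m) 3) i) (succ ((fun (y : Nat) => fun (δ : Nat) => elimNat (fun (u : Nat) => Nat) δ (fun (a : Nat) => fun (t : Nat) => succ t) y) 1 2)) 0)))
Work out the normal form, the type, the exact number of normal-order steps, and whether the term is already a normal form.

reduced normal form:
  3
the term's type:
  Nat
steps to reach normal form (normal order): 2
term was already normal: no
first contracted redex: a beta-redex


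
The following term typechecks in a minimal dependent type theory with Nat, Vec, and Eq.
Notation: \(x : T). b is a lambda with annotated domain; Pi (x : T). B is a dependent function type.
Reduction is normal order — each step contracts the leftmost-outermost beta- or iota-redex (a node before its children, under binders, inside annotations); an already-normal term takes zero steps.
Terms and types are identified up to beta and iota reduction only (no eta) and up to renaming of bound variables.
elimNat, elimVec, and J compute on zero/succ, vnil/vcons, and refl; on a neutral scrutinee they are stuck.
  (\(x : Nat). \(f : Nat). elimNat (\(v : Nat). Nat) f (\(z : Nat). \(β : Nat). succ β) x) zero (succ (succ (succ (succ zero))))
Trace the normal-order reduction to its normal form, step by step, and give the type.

normal-order reduction sequence:
  (\(x : Nat). \(f : Nat). elimNat (\(v : Nat). Nat) f (\(z : Nat). \(β : Nat). succ β) x) zero (succ (succ (succ (succ zero))))
  ~> (\(x : Nat). elimNat (\(f : Nat). Nat) x (\(v : Nat). \(z : Nat). succ z) zero) (succ (succ (succ (succ zero))))
  ~> elimNat (\(x : Nat). Nat) (succ (succ (succ (succ zero)))) (\(f : Nat). \(v : Nat). succ v) zero
  ~> succ (succ (succ (succ zero)))
inferred type:
  Nat


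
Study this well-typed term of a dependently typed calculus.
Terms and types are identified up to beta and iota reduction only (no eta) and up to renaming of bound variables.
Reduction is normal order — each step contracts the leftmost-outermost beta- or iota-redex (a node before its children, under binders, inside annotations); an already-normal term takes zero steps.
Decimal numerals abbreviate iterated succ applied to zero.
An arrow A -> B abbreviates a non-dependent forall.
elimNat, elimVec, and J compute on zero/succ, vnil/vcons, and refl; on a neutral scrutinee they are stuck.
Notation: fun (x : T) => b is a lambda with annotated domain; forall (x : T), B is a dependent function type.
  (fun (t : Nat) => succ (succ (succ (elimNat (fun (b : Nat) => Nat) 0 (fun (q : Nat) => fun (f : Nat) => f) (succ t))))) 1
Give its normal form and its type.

reduced normal form:
  3
type:
  Nat


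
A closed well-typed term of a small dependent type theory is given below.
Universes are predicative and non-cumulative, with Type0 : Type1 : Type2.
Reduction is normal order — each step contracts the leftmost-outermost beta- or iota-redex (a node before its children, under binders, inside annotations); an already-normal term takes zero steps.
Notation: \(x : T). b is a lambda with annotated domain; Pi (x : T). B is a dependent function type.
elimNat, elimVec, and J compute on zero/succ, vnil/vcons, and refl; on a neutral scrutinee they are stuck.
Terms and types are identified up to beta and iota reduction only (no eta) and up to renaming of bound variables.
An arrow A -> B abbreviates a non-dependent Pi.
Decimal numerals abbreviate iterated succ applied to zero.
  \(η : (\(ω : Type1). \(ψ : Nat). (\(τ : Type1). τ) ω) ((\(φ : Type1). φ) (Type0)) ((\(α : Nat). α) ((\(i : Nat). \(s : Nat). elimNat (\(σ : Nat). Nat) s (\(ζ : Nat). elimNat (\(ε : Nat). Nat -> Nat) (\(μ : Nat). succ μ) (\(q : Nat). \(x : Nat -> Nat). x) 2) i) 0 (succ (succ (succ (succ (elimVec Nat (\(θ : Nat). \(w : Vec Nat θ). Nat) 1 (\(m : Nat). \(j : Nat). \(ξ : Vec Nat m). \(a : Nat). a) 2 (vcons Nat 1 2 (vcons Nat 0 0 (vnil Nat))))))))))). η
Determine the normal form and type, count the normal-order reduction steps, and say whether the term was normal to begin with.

reduced normal form:
  \(η : Type0). η
the term's type:
  Type0 -> Type0
reduction steps (normal order): 4
already normal: no
first contracted redex: a beta-redex


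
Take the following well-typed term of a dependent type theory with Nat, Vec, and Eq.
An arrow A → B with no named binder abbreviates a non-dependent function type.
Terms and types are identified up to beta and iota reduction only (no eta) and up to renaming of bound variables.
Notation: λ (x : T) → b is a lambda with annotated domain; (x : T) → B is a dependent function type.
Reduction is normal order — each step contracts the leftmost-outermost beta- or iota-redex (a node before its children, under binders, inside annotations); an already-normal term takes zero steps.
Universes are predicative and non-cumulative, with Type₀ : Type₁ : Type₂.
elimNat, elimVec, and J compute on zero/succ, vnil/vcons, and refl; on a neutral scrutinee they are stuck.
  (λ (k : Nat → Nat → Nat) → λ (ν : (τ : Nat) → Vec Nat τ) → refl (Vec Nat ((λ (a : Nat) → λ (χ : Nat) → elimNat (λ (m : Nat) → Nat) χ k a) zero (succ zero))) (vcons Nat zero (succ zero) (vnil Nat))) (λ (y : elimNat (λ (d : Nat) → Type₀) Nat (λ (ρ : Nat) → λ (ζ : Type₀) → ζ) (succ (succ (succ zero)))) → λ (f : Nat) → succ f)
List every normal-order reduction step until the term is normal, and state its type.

normal-order reduction sequence:
  (λ (k : Nat → Nat → Nat) → λ (ν : (τ : Nat) → Vec Nat τ) → refl (Vec Nat ((λ (a : Nat) → λ (χ : Nat) → elimNat (λ (m : Nat) → Nat) χ k a) zero (succ zero))) (vcons Nat zero (succ zero) (vnil Nat))) (λ (y : elimNat (λ (d : Nat) → Type₀) Nat (λ (ρ : Nat) → λ (ζ : Type₀) → ζ) (succ (succ (succ zero)))) → λ (f : Nat) → succ f)
  ~> λ (k : (ν : Nat) → Vec Nat ν) → refl (Vec Nat ((λ (τ : Nat) → λ (a : Nat) → elimNat (λ (χ : Nat) → Nat) a (λ (m : elimNat (λ (y : Nat) → Type₀) Nat (λ (d : Nat) → λ (ρ : Type₀) → ρ) (succ (succ (succ zero)))) → λ (ζ : Nat) → succ ζ) τ) zero (succ zero))) (vcons Nat zero (succ zero) (vnil Nat))
  ~> λ (k : (ν : Nat) → Vec Nat ν) → refl (Vec Nat ((λ (τ : Nat) → elimNat (λ (a : Nat) → Nat) τ (λ (χ : elimNat (λ (m : Nat) → Type₀) Nat (λ (y : Nat) → λ (d : Type₀) → d) (succ (succ (succ zero)))) → λ (ρ : Nat) → succ ρ) zero) (succ zero))) (vcons Nat zero (succ zero) (vnil Nat))
  ~> λ (k : (ν : Nat) → Vec Nat ν) → refl (Vec Nat (elimNat (λ (τ : Nat) → Nat) (succ zero) (λ (a : elimNat (λ (χ : Nat) → Type₀) Nat (λ (m : Nat) → λ (y : Type₀) → y) (succ (succ (succ zero)))) → λ (d : Nat) → succ d) zero)) (vcons Nat zero (succ zero) (vnil Nat))
  ~> λ (k : (ν : Nat) → Vec Nat ν) → refl (Vec Nat (succ zero)) (vcons Nat zero (succ zero) (vnil Nat))
type:
  ((k : Nat) → Vec Nat k) → Eq (Vec Nat (succ zero)) (vcons Nat zero (succ zero) (vnil Nat)) (vcons Nat zero (succ zero) (vnil Nat))


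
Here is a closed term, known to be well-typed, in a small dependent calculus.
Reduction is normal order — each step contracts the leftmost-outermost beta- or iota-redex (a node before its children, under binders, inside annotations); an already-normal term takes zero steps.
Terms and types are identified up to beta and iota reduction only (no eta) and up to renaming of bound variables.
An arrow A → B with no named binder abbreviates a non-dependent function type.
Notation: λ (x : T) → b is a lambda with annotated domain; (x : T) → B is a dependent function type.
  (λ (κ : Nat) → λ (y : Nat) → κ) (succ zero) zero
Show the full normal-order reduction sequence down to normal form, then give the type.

normal-order reduction sequence:
  (λ (κ : Nat) → λ (y : Nat) → κ) (succ zero) zero
  ~> (λ (κ : Nat) → succ zero) zero
  ~> succ zero
the term's type:
  Nat


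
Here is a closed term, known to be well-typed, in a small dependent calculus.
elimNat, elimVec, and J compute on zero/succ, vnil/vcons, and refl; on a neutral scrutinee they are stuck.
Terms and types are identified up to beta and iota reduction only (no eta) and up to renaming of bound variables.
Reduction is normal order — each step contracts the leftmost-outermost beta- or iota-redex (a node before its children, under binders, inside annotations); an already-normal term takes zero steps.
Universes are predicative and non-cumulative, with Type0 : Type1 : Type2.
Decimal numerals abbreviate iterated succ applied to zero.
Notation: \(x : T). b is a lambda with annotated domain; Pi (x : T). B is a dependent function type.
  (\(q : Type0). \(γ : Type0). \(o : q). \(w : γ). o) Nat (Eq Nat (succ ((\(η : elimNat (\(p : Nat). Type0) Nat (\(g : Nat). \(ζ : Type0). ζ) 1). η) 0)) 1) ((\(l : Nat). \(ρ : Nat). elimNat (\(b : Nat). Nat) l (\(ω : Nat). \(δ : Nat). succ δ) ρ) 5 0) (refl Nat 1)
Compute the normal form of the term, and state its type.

resulting normal form:
  5
inferred type:
  Nat
observation: 7 normal-order steps separate the term from its normal form.


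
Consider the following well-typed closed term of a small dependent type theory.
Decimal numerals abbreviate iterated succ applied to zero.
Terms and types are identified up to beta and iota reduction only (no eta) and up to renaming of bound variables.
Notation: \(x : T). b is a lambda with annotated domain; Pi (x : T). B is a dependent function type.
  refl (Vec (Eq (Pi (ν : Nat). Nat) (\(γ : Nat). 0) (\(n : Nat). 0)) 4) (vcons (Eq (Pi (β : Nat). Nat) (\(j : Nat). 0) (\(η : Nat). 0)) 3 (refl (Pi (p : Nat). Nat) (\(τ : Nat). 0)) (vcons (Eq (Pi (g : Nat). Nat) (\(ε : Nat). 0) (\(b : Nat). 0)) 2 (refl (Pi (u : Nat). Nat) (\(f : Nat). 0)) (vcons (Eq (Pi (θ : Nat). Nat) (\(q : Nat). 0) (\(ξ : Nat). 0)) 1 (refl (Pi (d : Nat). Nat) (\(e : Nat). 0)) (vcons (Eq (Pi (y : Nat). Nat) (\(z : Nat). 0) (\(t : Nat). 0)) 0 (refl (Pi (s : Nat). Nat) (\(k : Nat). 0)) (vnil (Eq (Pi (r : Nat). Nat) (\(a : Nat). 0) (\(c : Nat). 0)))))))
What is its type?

type:
  Eq (Vec (Eq (Pi (ν : Nat). Nat) (\(γ : Nat). 0) (\(n : Nat). 0)) 4) (vcons (Eq (Pi (β : Nat). Nat) (\(j : Nat). 0) (\(η : Nat). 0)) 3 (refl (Pi (p : Nat). Nat) (\(τ : Nat). 0)) (vcons (Eq (Pi (g : Nat). Nat) (\(ε : Nat). 0) (\(b : Nat). 0)) 2 (refl (Pi (u : Nat). Nat) (\(f : Nat). 0)) (vcons (Eq (Pi (θ : Nat). Nat) (\(q : Nat). 0) (\(ξ : Nat). 0)) 1 (refl (Pi (d : Nat). Nat) (\(e : Nat). 0)) (vcons (Eq (Pi (y : Nat). Nat) (\(z : Nat). 0) (\(t : Nat). 0)) 0 (refl (Pi (s : Nat). Nat) (\(k : Nat). 0)) (vnil (Eq (Pi (r : Nat). Nat) (\(a : Nat). 0) (\(c : Nat). 0))))))) (vcons (Eq (Pi (ζ : Nat). Nat) (\(μ : Nat). 0) (\(δ : Nat). 0)) 3 (refl (Pi (κ : Nat). Nat) (\(ψ : Nat). 0)) (vcons (Eq (Pi (α : Nat). Nat) (\(w : Nat). 0) (\(χ : Nat). 0)) 2 (refl (Pi (ω : Nat). Nat) (\(v : Nat). 0)) (vcons (Eq (Pi (ρ : Nat). Nat) (\(m : Nat). 0) (\(x : Nat). 0)) 1 (refl (Pi (φ : Nat). Nat) (\(h : Nat). 0)) (vcons (Eq (Pi (l : Nat). Nat) (\(σ : Nat). 0) (\(i : Nat). 0)) 0 (refl (Pi (o : Nat). Nat) (\(x1 : Nat). 0)) (vnil (Eq (Pi (x2 : Nat). Nat) (\(x3 : Nat). 0) (\(x4 : Nat). 0)))))))


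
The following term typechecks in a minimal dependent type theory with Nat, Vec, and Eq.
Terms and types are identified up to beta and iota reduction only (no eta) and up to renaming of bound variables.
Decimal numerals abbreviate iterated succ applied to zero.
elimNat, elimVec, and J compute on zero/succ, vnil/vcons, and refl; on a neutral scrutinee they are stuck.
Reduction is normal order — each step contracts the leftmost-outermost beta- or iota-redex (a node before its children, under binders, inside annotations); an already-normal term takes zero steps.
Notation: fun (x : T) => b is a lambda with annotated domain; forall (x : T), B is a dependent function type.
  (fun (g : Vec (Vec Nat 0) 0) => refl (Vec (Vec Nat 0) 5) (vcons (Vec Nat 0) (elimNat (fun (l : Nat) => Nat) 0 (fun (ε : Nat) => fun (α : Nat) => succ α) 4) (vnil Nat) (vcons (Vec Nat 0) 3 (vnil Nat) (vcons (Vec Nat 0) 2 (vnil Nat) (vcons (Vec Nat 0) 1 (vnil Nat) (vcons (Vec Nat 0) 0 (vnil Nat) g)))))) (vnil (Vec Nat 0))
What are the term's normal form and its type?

reduced normal form:
  refl (Vec (Vec Nat 0) 5) (vcons (Vec Nat 0) 4 (vnil Nat) (vcons (Vec Nat 0) 3 (vnil Nat) (vcons (Vec Nat 0) 2 (vnil Nat) (vcons (Vec Nat 0) 1 (vnil Nat) (vcons (Vec Nat 0) 0 (vnil Nat) (vnil (Vec Nat 0)))))))
inferred type:
  Eq (Vec (Vec Nat 0) 5) (vcons (Vec Nat 0) 4 (vnil Nat) (vcons (Vec Nat 0) 3 (vnil Nat) (vcons (Vec Nat 0) 2 (vnil Nat) (vcons (Vec Nat 0) 1 (vnil Nat) (vcons (Vec Nat 0) 0 (vnil Nat) (vnil (Vec Nat 0))))))) (vcons (Vec Nat 0) 4 (vnil Nat) (vcons (Vec Nat 0) 3 (vnil Nat) (vcons (Vec Nat 0) 2 (vnil Nat) (vcons (Vec Nat 0) 1 (vnil Nat) (vcons (Vec Nat 0) 0 (vnil Nat) (vnil (Vec Nat 0)))))))


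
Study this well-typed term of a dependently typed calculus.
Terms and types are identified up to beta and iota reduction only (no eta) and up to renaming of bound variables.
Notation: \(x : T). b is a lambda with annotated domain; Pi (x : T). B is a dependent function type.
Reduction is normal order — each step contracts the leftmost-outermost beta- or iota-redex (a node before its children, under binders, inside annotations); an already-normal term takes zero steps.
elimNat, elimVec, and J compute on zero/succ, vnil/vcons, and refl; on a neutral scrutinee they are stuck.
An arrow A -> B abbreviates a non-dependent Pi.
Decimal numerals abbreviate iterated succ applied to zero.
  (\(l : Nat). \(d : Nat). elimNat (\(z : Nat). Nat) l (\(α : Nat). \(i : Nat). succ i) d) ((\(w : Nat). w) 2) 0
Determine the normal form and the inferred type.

resulting normal form:
  2
type:
  Nat
observation: the leftmost-outermost redex is a beta-redex, and normalization takes 4 steps.


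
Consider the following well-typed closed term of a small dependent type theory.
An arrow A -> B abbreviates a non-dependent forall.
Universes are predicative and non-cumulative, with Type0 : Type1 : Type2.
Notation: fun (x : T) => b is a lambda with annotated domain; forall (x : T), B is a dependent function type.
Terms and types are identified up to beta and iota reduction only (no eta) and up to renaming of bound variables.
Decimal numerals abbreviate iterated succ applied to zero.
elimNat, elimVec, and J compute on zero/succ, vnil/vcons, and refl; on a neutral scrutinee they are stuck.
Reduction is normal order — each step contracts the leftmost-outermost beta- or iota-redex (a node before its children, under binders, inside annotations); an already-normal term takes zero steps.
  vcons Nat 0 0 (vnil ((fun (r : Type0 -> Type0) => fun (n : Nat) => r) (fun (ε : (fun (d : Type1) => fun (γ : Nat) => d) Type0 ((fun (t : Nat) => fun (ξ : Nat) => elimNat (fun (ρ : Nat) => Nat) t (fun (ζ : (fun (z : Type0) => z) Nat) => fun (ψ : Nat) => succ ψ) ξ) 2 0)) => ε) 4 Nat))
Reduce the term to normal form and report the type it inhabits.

reduced normal form:
  vcons Nat 0 0 (vnil Nat)
the term's type:
  Vec Nat 1
observation: reduction starts at a beta-redex, and 3 normal-order steps reach the normal form.


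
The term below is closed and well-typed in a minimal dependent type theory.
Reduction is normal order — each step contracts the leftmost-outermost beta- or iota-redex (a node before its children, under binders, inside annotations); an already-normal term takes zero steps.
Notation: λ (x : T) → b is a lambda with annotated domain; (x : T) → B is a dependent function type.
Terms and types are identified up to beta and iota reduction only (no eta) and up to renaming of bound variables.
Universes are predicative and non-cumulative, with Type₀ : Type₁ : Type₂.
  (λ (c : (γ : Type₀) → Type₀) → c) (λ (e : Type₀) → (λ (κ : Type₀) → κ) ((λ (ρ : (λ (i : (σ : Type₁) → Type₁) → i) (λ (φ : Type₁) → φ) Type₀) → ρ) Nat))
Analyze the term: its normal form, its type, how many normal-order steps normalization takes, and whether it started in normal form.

resulting normal form:
  λ (c : Type₀) → Nat
the term's type:
  (c : Type₀) → Type₀
steps to reach normal form (normal order): 3
started in normal form: no
first contracted redex: a beta-redex


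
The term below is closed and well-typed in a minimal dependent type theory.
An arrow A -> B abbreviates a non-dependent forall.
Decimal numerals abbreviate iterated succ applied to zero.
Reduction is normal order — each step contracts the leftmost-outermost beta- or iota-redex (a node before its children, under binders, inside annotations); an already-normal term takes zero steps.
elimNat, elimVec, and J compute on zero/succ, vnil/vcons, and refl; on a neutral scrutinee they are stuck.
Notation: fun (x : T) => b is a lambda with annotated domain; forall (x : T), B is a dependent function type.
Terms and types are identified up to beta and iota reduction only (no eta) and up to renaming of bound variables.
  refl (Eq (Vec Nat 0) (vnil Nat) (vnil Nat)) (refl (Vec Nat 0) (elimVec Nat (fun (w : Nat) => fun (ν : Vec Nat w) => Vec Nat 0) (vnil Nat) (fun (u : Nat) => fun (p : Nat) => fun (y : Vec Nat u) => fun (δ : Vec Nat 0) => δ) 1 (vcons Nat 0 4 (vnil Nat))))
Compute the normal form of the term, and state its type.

normal form:
  refl (Eq (Vec Nat 0) (vnil Nat) (vnil Nat)) (refl (Vec Nat 0) (vnil Nat))
type:
  Eq (Eq (Vec Nat 0) (vnil Nat) (vnil Nat)) (refl (Vec Nat 0) (vnil Nat)) (refl (Vec Nat 0) (vnil Nat))
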